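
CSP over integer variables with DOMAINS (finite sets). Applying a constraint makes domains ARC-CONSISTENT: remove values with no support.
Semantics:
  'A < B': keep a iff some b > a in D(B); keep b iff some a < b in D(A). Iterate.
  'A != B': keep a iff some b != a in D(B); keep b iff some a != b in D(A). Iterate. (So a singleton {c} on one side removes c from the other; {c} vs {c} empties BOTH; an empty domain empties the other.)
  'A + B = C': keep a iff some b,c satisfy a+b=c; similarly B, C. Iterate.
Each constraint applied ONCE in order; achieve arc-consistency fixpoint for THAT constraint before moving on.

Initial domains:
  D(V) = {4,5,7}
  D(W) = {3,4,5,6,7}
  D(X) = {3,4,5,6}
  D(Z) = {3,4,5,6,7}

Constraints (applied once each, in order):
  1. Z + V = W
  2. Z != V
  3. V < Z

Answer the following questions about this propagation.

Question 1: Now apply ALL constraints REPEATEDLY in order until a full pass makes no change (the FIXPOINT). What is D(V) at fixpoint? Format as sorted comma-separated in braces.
pass 0 (initial): D(V)={4,5,7}
pass 1: V {4,5,7}->{}; W {3,4,5,6,7}->{7}; Z {3,4,5,6,7}->{}
pass 2: W {7}->{}
pass 3: no change
Fixpoint after 3 passes: D(V) = {}

Answer: {}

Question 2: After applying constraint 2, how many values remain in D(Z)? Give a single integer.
Constraint 1 (Z + V = W) on D(Z)={3,4,5,6,7} D(V)={4,5,7} D(W)={3,4,5,6,7}: Z {3,4,5,6,7}->{3}; V {4,5,7}->{4}; W {3,4,5,6,7}->{7}
Constraint 2 (Z != V) on D(Z)={3} D(V)={4}: no change
So after constraint 2: D(Z)={3}, size = 1

Answer: 1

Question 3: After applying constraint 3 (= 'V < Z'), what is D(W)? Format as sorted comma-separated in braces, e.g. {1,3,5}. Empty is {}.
Constraint 1 (Z + V = W) on D(Z)={3,4,5,6,7} D(V)={4,5,7} D(W)={3,4,5,6,7}: Z {3,4,5,6,7}->{3}; V {4,5,7}->{4}; W {3,4,5,6,7}->{7}
Constraint 2 (Z != V) on D(Z)={3} D(V)={4}: no change
Constraint 3 (V < Z) on D(V)={4} D(Z)={3}: V {4}->{}; Z {3}->{}
So after constraint 3: D(W) = {7}

Answer: {7}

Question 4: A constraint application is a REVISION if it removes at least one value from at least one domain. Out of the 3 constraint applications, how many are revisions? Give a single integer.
Constraint 1 (Z + V = W) on D(Z)={3,4,5,6,7} D(V)={4,5,7} D(W)={3,4,5,6,7}: Z {3,4,5,6,7}->{3}; V {4,5,7}->{4}; W {3,4,5,6,7}->{7} => REVISION
Constraint 2 (Z != V) on D(Z)={3} D(V)={4}: no change => not a revision
Constraint 3 (V < Z) on D(V)={4} D(Z)={3}: V {4}->{}; Z {3}->{} => REVISION
Total revisions = 2

Answer: 2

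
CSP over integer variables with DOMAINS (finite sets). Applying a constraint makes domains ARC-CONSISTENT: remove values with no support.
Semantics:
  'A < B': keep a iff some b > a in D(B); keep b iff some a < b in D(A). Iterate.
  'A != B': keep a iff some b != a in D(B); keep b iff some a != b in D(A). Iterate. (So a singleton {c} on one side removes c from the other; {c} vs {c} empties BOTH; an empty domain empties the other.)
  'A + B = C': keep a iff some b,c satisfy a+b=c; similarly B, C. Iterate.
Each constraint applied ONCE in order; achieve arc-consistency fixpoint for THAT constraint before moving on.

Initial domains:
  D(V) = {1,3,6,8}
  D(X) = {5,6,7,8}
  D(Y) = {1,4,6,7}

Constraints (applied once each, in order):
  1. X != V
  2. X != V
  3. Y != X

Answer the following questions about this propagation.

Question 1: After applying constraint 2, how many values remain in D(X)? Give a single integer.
Constraint 1 (X != V) on D(X)={5,6,7,8} D(V)={1,3,6,8}: no change
Constraint 2 (X != V) on D(X)={5,6,7,8} D(V)={1,3,6,8}: no change
So after constraint 2: D(X)={5,6,7,8}, size = 4

Answer: 4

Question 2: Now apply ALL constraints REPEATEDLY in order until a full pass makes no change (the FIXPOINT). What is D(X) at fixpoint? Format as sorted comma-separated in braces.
pass 0 (initial): D(X)={5,6,7,8}
pass 1: no change
Fixpoint after 1 passes: D(X) = {5,6,7,8}

Answer: {5,6,7,8}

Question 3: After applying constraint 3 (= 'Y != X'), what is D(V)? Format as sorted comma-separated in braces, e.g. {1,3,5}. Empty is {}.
Answer: {1,3,6,8}

Derivation:
Constraint 1 (X != V) on D(X)={5,6,7,8} D(V)={1,3,6,8}: no change
Constraint 2 (X != V) on D(X)={5,6,7,8} D(V)={1,3,6,8}: no change
Constraint 3 (Y != X) on D(Y)={1,4,6,7} D(X)={5,6,7,8}: no change
So after constraint 3: D(V) = {1,3,6,8}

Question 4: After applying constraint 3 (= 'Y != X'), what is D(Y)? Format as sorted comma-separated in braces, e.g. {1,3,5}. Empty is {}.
Constraint 1 (X != V) on D(X)={5,6,7,8} D(V)={1,3,6,8}: no change
Constraint 2 (X != V) on D(X)={5,6,7,8} D(V)={1,3,6,8}: no change
Constraint 3 (Y != X) on D(Y)={1,4,6,7} D(X)={5,6,7,8}: no change
So after constraint 3: D(Y) = {1,4,6,7}

Answer: {1,4,6,7}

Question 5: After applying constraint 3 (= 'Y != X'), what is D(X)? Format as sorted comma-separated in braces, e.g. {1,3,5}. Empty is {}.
Answer: {5,6,7,8}

Derivation:
Constraint 1 (X != V) on D(X)={5,6,7,8} D(V)={1,3,6,8}: no change
Constraint 2 (X != V) on D(X)={5,6,7,8} D(V)={1,3,6,8}: no change
Constraint 3 (Y != X) on D(Y)={1,4,6,7} D(X)={5,6,7,8}: no change
So after constraint 3: D(X) = {5,6,7,8}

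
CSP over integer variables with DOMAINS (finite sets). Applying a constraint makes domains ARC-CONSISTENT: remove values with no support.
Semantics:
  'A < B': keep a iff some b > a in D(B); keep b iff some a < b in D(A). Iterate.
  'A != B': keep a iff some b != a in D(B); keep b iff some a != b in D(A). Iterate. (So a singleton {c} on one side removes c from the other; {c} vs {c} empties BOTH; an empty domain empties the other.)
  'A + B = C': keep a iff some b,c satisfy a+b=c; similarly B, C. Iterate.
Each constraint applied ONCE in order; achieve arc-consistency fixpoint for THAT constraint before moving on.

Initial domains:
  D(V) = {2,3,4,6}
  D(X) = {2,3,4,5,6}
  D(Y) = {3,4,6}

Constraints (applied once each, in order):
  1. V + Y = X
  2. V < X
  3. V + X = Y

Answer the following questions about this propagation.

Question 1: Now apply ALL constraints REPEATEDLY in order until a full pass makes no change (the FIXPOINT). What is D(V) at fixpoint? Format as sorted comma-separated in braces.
Answer: {}

Derivation:
pass 0 (initial): D(V)={2,3,4,6}
pass 1: V {2,3,4,6}->{}; X {2,3,4,5,6}->{}; Y {3,4,6}->{}
pass 2: no change
Fixpoint after 2 passes: D(V) = {}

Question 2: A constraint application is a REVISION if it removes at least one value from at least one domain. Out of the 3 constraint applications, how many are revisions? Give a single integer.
Constraint 1 (V + Y = X) on D(V)={2,3,4,6} D(Y)={3,4,6} D(X)={2,3,4,5,6}: V {2,3,4,6}->{2,3}; Y {3,4,6}->{3,4}; X {2,3,4,5,6}->{5,6} => REVISION
Constraint 2 (V < X) on D(V)={2,3} D(X)={5,6}: no change => not a revision
Constraint 3 (V + X = Y) on D(V)={2,3} D(X)={5,6} D(Y)={3,4}: V {2,3}->{}; X {5,6}->{}; Y {3,4}->{} => REVISION
Total revisions = 2

Answer: 2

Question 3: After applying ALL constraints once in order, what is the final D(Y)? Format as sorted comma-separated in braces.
Constraint 1 (V + Y = X) on D(V)={2,3,4,6} D(Y)={3,4,6} D(X)={2,3,4,5,6}: V {2,3,4,6}->{2,3}; Y {3,4,6}->{3,4}; X {2,3,4,5,6}->{5,6}
Constraint 2 (V < X) on D(V)={2,3} D(X)={5,6}: no change
Constraint 3 (V + X = Y) on D(V)={2,3} D(X)={5,6} D(Y)={3,4}: V {2,3}->{}; X {5,6}->{}; Y {3,4}->{}
So after all 3 constraints: D(Y) = {}

Answer: {}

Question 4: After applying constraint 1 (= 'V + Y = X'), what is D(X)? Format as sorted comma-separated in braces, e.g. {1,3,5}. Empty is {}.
Answer: {5,6}

Derivation:
Constraint 1 (V + Y = X) on D(V)={2,3,4,6} D(Y)={3,4,6} D(X)={2,3,4,5,6}: V {2,3,4,6}->{2,3}; Y {3,4,6}->{3,4}; X {2,3,4,5,6}->{5,6}
So after constraint 1: D(X) = {5,6}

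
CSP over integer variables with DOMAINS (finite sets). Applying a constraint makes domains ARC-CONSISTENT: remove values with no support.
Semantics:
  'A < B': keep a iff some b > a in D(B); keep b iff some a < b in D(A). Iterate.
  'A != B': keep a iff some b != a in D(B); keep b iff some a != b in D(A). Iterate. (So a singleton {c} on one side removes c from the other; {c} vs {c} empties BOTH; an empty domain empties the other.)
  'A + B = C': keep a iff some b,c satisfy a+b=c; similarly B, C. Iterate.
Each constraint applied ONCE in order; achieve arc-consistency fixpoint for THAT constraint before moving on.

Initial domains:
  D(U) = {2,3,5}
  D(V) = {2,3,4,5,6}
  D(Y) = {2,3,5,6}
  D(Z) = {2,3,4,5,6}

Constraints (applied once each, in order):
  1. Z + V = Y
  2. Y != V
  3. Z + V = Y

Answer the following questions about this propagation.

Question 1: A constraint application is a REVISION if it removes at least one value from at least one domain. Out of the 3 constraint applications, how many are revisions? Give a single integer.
Constraint 1 (Z + V = Y) on D(Z)={2,3,4,5,6} D(V)={2,3,4,5,6} D(Y)={2,3,5,6}: Z {2,3,4,5,6}->{2,3,4}; V {2,3,4,5,6}->{2,3,4}; Y {2,3,5,6}->{5,6} => REVISION
Constraint 2 (Y != V) on D(Y)={5,6} D(V)={2,3,4}: no change => not a revision
Constraint 3 (Z + V = Y) on D(Z)={2,3,4} D(V)={2,3,4} D(Y)={5,6}: no change => not a revision
Total revisions = 1

Answer: 1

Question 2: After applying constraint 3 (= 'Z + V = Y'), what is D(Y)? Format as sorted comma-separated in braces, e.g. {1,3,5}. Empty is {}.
Constraint 1 (Z + V = Y) on D(Z)={2,3,4,5,6} D(V)={2,3,4,5,6} D(Y)={2,3,5,6}: Z {2,3,4,5,6}->{2,3,4}; V {2,3,4,5,6}->{2,3,4}; Y {2,3,5,6}->{5,6}
Constraint 2 (Y != V) on D(Y)={5,6} D(V)={2,3,4}: no change
Constraint 3 (Z + V = Y) on D(Z)={2,3,4} D(V)={2,3,4} D(Y)={5,6}: no change
So after constraint 3: D(Y) = {5,6}

Answer: {5,6}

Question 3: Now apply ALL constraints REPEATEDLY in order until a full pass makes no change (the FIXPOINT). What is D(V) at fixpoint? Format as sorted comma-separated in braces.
Answer: {2,3,4}

Derivation:
pass 0 (initial): D(V)={2,3,4,5,6}
pass 1: V {2,3,4,5,6}->{2,3,4}; Y {2,3,5,6}->{5,6}; Z {2,3,4,5,6}->{2,3,4}
pass 2: no change
Fixpoint after 2 passes: D(V) = {2,3,4}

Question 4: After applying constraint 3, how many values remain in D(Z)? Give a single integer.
Answer: 3

Derivation:
Constraint 1 (Z + V = Y) on D(Z)={2,3,4,5,6} D(V)={2,3,4,5,6} D(Y)={2,3,5,6}: Z {2,3,4,5,6}->{2,3,4}; V {2,3,4,5,6}->{2,3,4}; Y {2,3,5,6}->{5,6}
Constraint 2 (Y != V) on D(Y)={5,6} D(V)={2,3,4}: no change
Constraint 3 (Z + V = Y) on D(Z)={2,3,4} D(V)={2,3,4} D(Y)={5,6}: no change
So after constraint 3: D(Z)={2,3,4}, size = 3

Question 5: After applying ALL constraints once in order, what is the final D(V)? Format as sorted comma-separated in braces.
Answer: {2,3,4}

Derivation:
Constraint 1 (Z + V = Y) on D(Z)={2,3,4,5,6} D(V)={2,3,4,5,6} D(Y)={2,3,5,6}: Z {2,3,4,5,6}->{2,3,4}; V {2,3,4,5,6}->{2,3,4}; Y {2,3,5,6}->{5,6}
Constraint 2 (Y != V) on D(Y)={5,6} D(V)={2,3,4}: no change
Constraint 3 (Z + V = Y) on D(Z)={2,3,4} D(V)={2,3,4} D(Y)={5,6}: no change
So after all 3 constraints: D(V) = {2,3,4}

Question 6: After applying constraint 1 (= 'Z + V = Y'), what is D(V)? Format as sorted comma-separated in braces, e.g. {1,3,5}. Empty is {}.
Constraint 1 (Z + V = Y) on D(Z)={2,3,4,5,6} D(V)={2,3,4,5,6} D(Y)={2,3,5,6}: Z {2,3,4,5,6}->{2,3,4}; V {2,3,4,5,6}->{2,3,4}; Y {2,3,5,6}->{5,6}
So after constraint 1: D(V) = {2,3,4}

Answer: {2,3,4}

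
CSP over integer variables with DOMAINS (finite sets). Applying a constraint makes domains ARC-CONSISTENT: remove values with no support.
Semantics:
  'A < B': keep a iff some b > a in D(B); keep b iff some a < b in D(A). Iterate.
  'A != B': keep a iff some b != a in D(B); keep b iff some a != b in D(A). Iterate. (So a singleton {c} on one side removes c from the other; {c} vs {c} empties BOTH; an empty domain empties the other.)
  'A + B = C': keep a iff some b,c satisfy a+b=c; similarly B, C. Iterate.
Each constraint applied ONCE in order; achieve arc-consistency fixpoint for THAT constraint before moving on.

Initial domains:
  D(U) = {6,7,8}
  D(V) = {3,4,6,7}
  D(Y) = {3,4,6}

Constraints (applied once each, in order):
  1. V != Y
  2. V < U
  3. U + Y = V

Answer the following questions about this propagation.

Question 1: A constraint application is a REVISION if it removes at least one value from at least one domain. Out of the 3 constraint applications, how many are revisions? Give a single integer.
Constraint 1 (V != Y) on D(V)={3,4,6,7} D(Y)={3,4,6}: no change => not a revision
Constraint 2 (V < U) on D(V)={3,4,6,7} D(U)={6,7,8}: no change => not a revision
Constraint 3 (U + Y = V) on D(U)={6,7,8} D(Y)={3,4,6} D(V)={3,4,6,7}: U {6,7,8}->{}; Y {3,4,6}->{}; V {3,4,6,7}->{} => REVISION
Total revisions = 1

Answer: 1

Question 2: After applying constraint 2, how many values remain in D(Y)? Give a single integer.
Constraint 1 (V != Y) on D(V)={3,4,6,7} D(Y)={3,4,6}: no change
Constraint 2 (V < U) on D(V)={3,4,6,7} D(U)={6,7,8}: no change
So after constraint 2: D(Y)={3,4,6}, size = 3

Answer: 3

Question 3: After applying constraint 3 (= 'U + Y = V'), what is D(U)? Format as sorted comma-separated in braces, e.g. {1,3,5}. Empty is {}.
Constraint 1 (V != Y) on D(V)={3,4,6,7} D(Y)={3,4,6}: no change
Constraint 2 (V < U) on D(V)={3,4,6,7} D(U)={6,7,8}: no change
Constraint 3 (U + Y = V) on D(U)={6,7,8} D(Y)={3,4,6} D(V)={3,4,6,7}: U {6,7,8}->{}; Y {3,4,6}->{}; V {3,4,6,7}->{}
So after constraint 3: D(U) = {}

Answer: {}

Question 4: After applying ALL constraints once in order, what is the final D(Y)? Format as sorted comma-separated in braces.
Constraint 1 (V != Y) on D(V)={3,4,6,7} D(Y)={3,4,6}: no change
Constraint 2 (V < U) on D(V)={3,4,6,7} D(U)={6,7,8}: no change
Constraint 3 (U + Y = V) on D(U)={6,7,8} D(Y)={3,4,6} D(V)={3,4,6,7}: U {6,7,8}->{}; Y {3,4,6}->{}; V {3,4,6,7}->{}
So after all 3 constraints: D(Y) = {}

Answer: {}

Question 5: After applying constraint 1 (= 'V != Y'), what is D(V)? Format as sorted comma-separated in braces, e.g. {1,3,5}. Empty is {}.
Constraint 1 (V != Y) on D(V)={3,4,6,7} D(Y)={3,4,6}: no change
So after constraint 1: D(V) = {3,4,6,7}

Answer: {3,4,6,7}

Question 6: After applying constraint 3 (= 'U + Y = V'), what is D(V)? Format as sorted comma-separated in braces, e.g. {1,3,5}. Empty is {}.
Constraint 1 (V != Y) on D(V)={3,4,6,7} D(Y)={3,4,6}: no change
Constraint 2 (V < U) on D(V)={3,4,6,7} D(U)={6,7,8}: no change
Constraint 3 (U + Y = V) on D(U)={6,7,8} D(Y)={3,4,6} D(V)={3,4,6,7}: U {6,7,8}->{}; Y {3,4,6}->{}; V {3,4,6,7}->{}
So after constraint 3: D(V) = {}

Answer: {}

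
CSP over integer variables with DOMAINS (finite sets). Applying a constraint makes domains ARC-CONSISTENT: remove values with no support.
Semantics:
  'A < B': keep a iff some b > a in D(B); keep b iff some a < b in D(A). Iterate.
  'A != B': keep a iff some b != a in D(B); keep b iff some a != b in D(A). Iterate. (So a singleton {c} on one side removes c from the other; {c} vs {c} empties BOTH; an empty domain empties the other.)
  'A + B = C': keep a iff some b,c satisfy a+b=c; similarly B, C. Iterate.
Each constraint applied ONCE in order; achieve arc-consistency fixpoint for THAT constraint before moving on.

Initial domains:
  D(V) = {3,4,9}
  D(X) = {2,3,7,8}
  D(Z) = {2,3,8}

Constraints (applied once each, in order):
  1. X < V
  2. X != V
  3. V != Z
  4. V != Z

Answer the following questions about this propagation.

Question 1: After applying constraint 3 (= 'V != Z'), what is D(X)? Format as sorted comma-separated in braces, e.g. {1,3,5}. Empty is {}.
Answer: {2,3,7,8}

Derivation:
Constraint 1 (X < V) on D(X)={2,3,7,8} D(V)={3,4,9}: no change
Constraint 2 (X != V) on D(X)={2,3,7,8} D(V)={3,4,9}: no change
Constraint 3 (V != Z) on D(V)={3,4,9} D(Z)={2,3,8}: no change
So after constraint 3: D(X) = {2,3,7,8}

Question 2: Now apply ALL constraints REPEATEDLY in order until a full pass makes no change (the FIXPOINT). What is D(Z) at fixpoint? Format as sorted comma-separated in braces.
pass 0 (initial): D(Z)={2,3,8}
pass 1: no change
Fixpoint after 1 passes: D(Z) = {2,3,8}

Answer: {2,3,8}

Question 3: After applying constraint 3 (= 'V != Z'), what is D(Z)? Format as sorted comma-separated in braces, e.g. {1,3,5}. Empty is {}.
Answer: {2,3,8}

Derivation:
Constraint 1 (X < V) on D(X)={2,3,7,8} D(V)={3,4,9}: no change
Constraint 2 (X != V) on D(X)={2,3,7,8} D(V)={3,4,9}: no change
Constraint 3 (V != Z) on D(V)={3,4,9} D(Z)={2,3,8}: no change
So after constraint 3: D(Z) = {2,3,8}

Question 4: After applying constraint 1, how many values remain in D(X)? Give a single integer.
Constraint 1 (X < V) on D(X)={2,3,7,8} D(V)={3,4,9}: no change
So after constraint 1: D(X)={2,3,7,8}, size = 4

Answer: 4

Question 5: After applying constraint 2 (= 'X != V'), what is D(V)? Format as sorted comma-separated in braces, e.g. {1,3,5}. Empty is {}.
Constraint 1 (X < V) on D(X)={2,3,7,8} D(V)={3,4,9}: no change
Constraint 2 (X != V) on D(X)={2,3,7,8} D(V)={3,4,9}: no change
So after constraint 2: D(V) = {3,4,9}

Answer: {3,4,9}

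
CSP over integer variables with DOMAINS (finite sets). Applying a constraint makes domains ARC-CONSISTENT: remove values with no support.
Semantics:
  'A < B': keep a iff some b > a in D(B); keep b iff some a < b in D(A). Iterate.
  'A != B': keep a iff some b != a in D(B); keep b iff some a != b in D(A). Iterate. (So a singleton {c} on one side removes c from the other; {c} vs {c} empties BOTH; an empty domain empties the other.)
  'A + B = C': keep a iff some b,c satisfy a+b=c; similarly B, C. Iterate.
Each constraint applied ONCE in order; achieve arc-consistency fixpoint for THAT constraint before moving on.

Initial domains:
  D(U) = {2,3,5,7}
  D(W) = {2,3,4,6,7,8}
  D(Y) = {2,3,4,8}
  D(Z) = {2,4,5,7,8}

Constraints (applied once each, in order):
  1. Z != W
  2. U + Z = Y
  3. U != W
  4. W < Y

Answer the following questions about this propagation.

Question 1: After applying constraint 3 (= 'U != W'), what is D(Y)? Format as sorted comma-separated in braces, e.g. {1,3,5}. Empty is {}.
Constraint 1 (Z != W) on D(Z)={2,4,5,7,8} D(W)={2,3,4,6,7,8}: no change
Constraint 2 (U + Z = Y) on D(U)={2,3,5,7} D(Z)={2,4,5,7,8} D(Y)={2,3,4,8}: U {2,3,5,7}->{2,3}; Z {2,4,5,7,8}->{2,5}; Y {2,3,4,8}->{4,8}
Constraint 3 (U != W) on D(U)={2,3} D(W)={2,3,4,6,7,8}: no change
So after constraint 3: D(Y) = {4,8}

Answer: {4,8}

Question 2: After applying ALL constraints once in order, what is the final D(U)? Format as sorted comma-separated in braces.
Constraint 1 (Z != W) on D(Z)={2,4,5,7,8} D(W)={2,3,4,6,7,8}: no change
Constraint 2 (U + Z = Y) on D(U)={2,3,5,7} D(Z)={2,4,5,7,8} D(Y)={2,3,4,8}: U {2,3,5,7}->{2,3}; Z {2,4,5,7,8}->{2,5}; Y {2,3,4,8}->{4,8}
Constraint 3 (U != W) on D(U)={2,3} D(W)={2,3,4,6,7,8}: no change
Constraint 4 (W < Y) on D(W)={2,3,4,6,7,8} D(Y)={4,8}: W {2,3,4,6,7,8}->{2,3,4,6,7}
So after all 4 constraints: D(U) = {2,3}

Answer: {2,3}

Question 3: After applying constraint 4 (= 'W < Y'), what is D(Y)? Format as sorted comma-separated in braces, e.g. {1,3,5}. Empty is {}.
Constraint 1 (Z != W) on D(Z)={2,4,5,7,8} D(W)={2,3,4,6,7,8}: no change
Constraint 2 (U + Z = Y) on D(U)={2,3,5,7} D(Z)={2,4,5,7,8} D(Y)={2,3,4,8}: U {2,3,5,7}->{2,3}; Z {2,4,5,7,8}->{2,5}; Y {2,3,4,8}->{4,8}
Constraint 3 (U != W) on D(U)={2,3} D(W)={2,3,4,6,7,8}: no change
Constraint 4 (W < Y) on D(W)={2,3,4,6,7,8} D(Y)={4,8}: W {2,3,4,6,7,8}->{2,3,4,6,7}
So after constraint 4: D(Y) = {4,8}

Answer: {4,8}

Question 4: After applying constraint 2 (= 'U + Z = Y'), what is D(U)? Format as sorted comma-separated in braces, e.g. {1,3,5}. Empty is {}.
Answer: {2,3}

Derivation:
Constraint 1 (Z != W) on D(Z)={2,4,5,7,8} D(W)={2,3,4,6,7,8}: no change
Constraint 2 (U + Z = Y) on D(U)={2,3,5,7} D(Z)={2,4,5,7,8} D(Y)={2,3,4,8}: U {2,3,5,7}->{2,3}; Z {2,4,5,7,8}->{2,5}; Y {2,3,4,8}->{4,8}
So after constraint 2: D(U) = {2,3}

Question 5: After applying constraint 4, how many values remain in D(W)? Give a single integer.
Answer: 5

Derivation:
Constraint 1 (Z != W) on D(Z)={2,4,5,7,8} D(W)={2,3,4,6,7,8}: no change
Constraint 2 (U + Z = Y) on D(U)={2,3,5,7} D(Z)={2,4,5,7,8} D(Y)={2,3,4,8}: U {2,3,5,7}->{2,3}; Z {2,4,5,7,8}->{2,5}; Y {2,3,4,8}->{4,8}
Constraint 3 (U != W) on D(U)={2,3} D(W)={2,3,4,6,7,8}: no change
Constraint 4 (W < Y) on D(W)={2,3,4,6,7,8} D(Y)={4,8}: W {2,3,4,6,7,8}->{2,3,4,6,7}
So after constraint 4: D(W)={2,3,4,6,7}, size = 5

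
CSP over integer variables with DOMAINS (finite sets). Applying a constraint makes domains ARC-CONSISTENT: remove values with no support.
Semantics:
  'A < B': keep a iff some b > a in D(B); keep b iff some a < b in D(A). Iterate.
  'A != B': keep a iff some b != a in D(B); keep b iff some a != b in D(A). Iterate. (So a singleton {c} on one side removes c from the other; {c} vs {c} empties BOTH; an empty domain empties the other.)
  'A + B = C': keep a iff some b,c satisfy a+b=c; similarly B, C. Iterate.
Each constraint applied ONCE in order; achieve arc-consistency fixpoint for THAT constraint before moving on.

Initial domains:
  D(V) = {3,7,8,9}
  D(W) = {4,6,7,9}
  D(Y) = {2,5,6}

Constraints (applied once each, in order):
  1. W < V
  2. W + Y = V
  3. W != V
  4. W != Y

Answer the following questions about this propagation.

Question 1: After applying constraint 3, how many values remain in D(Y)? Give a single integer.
Answer: 2

Derivation:
Constraint 1 (W < V) on D(W)={4,6,7,9} D(V)={3,7,8,9}: W {4,6,7,9}->{4,6,7}; V {3,7,8,9}->{7,8,9}
Constraint 2 (W + Y = V) on D(W)={4,6,7} D(Y)={2,5,6} D(V)={7,8,9}: Y {2,5,6}->{2,5}; V {7,8,9}->{8,9}
Constraint 3 (W != V) on D(W)={4,6,7} D(V)={8,9}: no change
So after constraint 3: D(Y)={2,5}, size = 2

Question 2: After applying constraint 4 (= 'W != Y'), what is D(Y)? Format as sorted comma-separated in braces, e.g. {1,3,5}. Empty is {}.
Constraint 1 (W < V) on D(W)={4,6,7,9} D(V)={3,7,8,9}: W {4,6,7,9}->{4,6,7}; V {3,7,8,9}->{7,8,9}
Constraint 2 (W + Y = V) on D(W)={4,6,7} D(Y)={2,5,6} D(V)={7,8,9}: Y {2,5,6}->{2,5}; V {7,8,9}->{8,9}
Constraint 3 (W != V) on D(W)={4,6,7} D(V)={8,9}: no change
Constraint 4 (W != Y) on D(W)={4,6,7} D(Y)={2,5}: no change
So after constraint 4: D(Y) = {2,5}

Answer: {2,5}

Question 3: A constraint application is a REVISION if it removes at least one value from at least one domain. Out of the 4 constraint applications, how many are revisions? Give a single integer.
Constraint 1 (W < V) on D(W)={4,6,7,9} D(V)={3,7,8,9}: W {4,6,7,9}->{4,6,7}; V {3,7,8,9}->{7,8,9} => REVISION
Constraint 2 (W + Y = V) on D(W)={4,6,7} D(Y)={2,5,6} D(V)={7,8,9}: Y {2,5,6}->{2,5}; V {7,8,9}->{8,9} => REVISION
Constraint 3 (W != V) on D(W)={4,6,7} D(V)={8,9}: no change => not a revision
Constraint 4 (W != Y) on D(W)={4,6,7} D(Y)={2,5}: no change => not a revision
Total revisions = 2

Answer: 2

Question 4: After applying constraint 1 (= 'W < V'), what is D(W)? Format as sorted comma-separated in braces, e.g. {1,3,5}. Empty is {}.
Constraint 1 (W < V) on D(W)={4,6,7,9} D(V)={3,7,8,9}: W {4,6,7,9}->{4,6,7}; V {3,7,8,9}->{7,8,9}
So after constraint 1: D(W) = {4,6,7}

Answer: {4,6,7}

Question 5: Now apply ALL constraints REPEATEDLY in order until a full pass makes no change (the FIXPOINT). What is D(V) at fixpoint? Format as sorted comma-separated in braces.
pass 0 (initial): D(V)={3,7,8,9}
pass 1: V {3,7,8,9}->{8,9}; W {4,6,7,9}->{4,6,7}; Y {2,5,6}->{2,5}
pass 2: no change
Fixpoint after 2 passes: D(V) = {8,9}

Answer: {8,9}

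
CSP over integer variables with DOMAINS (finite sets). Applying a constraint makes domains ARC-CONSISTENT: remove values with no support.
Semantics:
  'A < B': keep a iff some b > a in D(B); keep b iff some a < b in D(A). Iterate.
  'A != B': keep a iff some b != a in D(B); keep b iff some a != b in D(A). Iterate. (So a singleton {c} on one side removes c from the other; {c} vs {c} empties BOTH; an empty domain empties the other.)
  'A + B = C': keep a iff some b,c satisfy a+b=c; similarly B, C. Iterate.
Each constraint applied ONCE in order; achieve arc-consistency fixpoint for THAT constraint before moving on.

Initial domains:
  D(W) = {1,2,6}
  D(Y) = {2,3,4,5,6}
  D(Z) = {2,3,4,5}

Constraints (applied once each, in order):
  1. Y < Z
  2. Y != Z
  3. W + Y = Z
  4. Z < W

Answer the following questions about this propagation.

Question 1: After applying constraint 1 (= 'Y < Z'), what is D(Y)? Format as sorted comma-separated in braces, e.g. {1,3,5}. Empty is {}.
Answer: {2,3,4}

Derivation:
Constraint 1 (Y < Z) on D(Y)={2,3,4,5,6} D(Z)={2,3,4,5}: Y {2,3,4,5,6}->{2,3,4}; Z {2,3,4,5}->{3,4,5}
So after constraint 1: D(Y) = {2,3,4}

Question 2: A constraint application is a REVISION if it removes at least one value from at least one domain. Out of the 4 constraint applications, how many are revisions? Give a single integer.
Answer: 3

Derivation:
Constraint 1 (Y < Z) on D(Y)={2,3,4,5,6} D(Z)={2,3,4,5}: Y {2,3,4,5,6}->{2,3,4}; Z {2,3,4,5}->{3,4,5} => REVISION
Constraint 2 (Y != Z) on D(Y)={2,3,4} D(Z)={3,4,5}: no change => not a revision
Constraint 3 (W + Y = Z) on D(W)={1,2,6} D(Y)={2,3,4} D(Z)={3,4,5}: W {1,2,6}->{1,2} => REVISION
Constraint 4 (Z < W) on D(Z)={3,4,5} D(W)={1,2}: Z {3,4,5}->{}; W {1,2}->{} => REVISION
Total revisions = 3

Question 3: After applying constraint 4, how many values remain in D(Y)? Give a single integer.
Constraint 1 (Y < Z) on D(Y)={2,3,4,5,6} D(Z)={2,3,4,5}: Y {2,3,4,5,6}->{2,3,4}; Z {2,3,4,5}->{3,4,5}
Constraint 2 (Y != Z) on D(Y)={2,3,4} D(Z)={3,4,5}: no change
Constraint 3 (W + Y = Z) on D(W)={1,2,6} D(Y)={2,3,4} D(Z)={3,4,5}: W {1,2,6}->{1,2}
Constraint 4 (Z < W) on D(Z)={3,4,5} D(W)={1,2}: Z {3,4,5}->{}; W {1,2}->{}
So after constraint 4: D(Y)={2,3,4}, size = 3

Answer: 3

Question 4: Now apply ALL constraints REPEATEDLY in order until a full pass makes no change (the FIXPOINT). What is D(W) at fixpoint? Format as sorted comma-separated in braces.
pass 0 (initial): D(W)={1,2,6}
pass 1: W {1,2,6}->{}; Y {2,3,4,5,6}->{2,3,4}; Z {2,3,4,5}->{}
pass 2: Y {2,3,4}->{}
pass 3: no change
Fixpoint after 3 passes: D(W) = {}

Answer: {}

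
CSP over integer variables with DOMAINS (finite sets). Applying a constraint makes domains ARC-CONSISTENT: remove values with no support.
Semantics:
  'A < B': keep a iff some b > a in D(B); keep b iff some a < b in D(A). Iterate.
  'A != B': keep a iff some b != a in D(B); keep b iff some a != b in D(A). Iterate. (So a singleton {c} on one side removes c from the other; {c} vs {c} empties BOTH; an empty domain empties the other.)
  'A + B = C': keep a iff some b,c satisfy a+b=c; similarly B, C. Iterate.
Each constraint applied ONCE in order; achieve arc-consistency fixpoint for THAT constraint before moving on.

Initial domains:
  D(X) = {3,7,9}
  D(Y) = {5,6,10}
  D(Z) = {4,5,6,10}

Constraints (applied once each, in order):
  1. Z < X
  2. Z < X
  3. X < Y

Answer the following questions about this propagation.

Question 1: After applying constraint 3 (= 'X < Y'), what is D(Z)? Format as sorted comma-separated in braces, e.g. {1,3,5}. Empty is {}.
Answer: {4,5,6}

Derivation:
Constraint 1 (Z < X) on D(Z)={4,5,6,10} D(X)={3,7,9}: Z {4,5,6,10}->{4,5,6}; X {3,7,9}->{7,9}
Constraint 2 (Z < X) on D(Z)={4,5,6} D(X)={7,9}: no change
Constraint 3 (X < Y) on D(X)={7,9} D(Y)={5,6,10}: Y {5,6,10}->{10}
So after constraint 3: D(Z) = {4,5,6}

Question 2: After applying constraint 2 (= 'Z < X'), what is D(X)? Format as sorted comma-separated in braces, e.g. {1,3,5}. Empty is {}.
Constraint 1 (Z < X) on D(Z)={4,5,6,10} D(X)={3,7,9}: Z {4,5,6,10}->{4,5,6}; X {3,7,9}->{7,9}
Constraint 2 (Z < X) on D(Z)={4,5,6} D(X)={7,9}: no change
So after constraint 2: D(X) = {7,9}

Answer: {7,9}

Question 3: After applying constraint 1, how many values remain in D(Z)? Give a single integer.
Constraint 1 (Z < X) on D(Z)={4,5,6,10} D(X)={3,7,9}: Z {4,5,6,10}->{4,5,6}; X {3,7,9}->{7,9}
So after constraint 1: D(Z)={4,5,6}, size = 3

Answer: 3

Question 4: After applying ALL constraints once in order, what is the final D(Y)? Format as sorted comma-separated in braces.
Constraint 1 (Z < X) on D(Z)={4,5,6,10} D(X)={3,7,9}: Z {4,5,6,10}->{4,5,6}; X {3,7,9}->{7,9}
Constraint 2 (Z < X) on D(Z)={4,5,6} D(X)={7,9}: no change
Constraint 3 (X < Y) on D(X)={7,9} D(Y)={5,6,10}: Y {5,6,10}->{10}
So after all 3 constraints: D(Y) = {10}

Answer: {10}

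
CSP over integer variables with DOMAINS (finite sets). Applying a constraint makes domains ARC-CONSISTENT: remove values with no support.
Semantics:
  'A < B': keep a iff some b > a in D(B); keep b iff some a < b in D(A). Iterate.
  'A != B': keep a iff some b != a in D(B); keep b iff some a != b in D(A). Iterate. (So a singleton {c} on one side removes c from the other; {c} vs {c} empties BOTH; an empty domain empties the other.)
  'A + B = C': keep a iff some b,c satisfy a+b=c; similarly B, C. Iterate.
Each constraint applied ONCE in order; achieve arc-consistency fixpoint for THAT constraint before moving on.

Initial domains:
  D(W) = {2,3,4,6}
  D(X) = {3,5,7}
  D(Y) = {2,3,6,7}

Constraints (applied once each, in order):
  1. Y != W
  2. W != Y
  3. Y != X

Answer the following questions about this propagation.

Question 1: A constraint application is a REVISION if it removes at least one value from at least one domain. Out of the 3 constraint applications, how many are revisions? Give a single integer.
Answer: 0

Derivation:
Constraint 1 (Y != W) on D(Y)={2,3,6,7} D(W)={2,3,4,6}: no change => not a revision
Constraint 2 (W != Y) on D(W)={2,3,4,6} D(Y)={2,3,6,7}: no change => not a revision
Constraint 3 (Y != X) on D(Y)={2,3,6,7} D(X)={3,5,7}: no change => not a revision
Total revisions = 0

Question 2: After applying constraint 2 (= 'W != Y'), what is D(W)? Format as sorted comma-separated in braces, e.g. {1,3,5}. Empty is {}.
Constraint 1 (Y != W) on D(Y)={2,3,6,7} D(W)={2,3,4,6}: no change
Constraint 2 (W != Y) on D(W)={2,3,4,6} D(Y)={2,3,6,7}: no change
So after constraint 2: D(W) = {2,3,4,6}

Answer: {2,3,4,6}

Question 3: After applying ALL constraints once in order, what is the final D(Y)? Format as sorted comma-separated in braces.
Constraint 1 (Y != W) on D(Y)={2,3,6,7} D(W)={2,3,4,6}: no change
Constraint 2 (W != Y) on D(W)={2,3,4,6} D(Y)={2,3,6,7}: no change
Constraint 3 (Y != X) on D(Y)={2,3,6,7} D(X)={3,5,7}: no change
So after all 3 constraints: D(Y) = {2,3,6,7}

Answer: {2,3,6,7}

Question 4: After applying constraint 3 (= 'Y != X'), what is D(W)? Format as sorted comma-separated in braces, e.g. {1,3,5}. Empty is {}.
Answer: {2,3,4,6}

Derivation:
Constraint 1 (Y != W) on D(Y)={2,3,6,7} D(W)={2,3,4,6}: no change
Constraint 2 (W != Y) on D(W)={2,3,4,6} D(Y)={2,3,6,7}: no change
Constraint 3 (Y != X) on D(Y)={2,3,6,7} D(X)={3,5,7}: no change
So after constraint 3: D(W) = {2,3,4,6}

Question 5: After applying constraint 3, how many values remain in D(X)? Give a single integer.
Constraint 1 (Y != W) on D(Y)={2,3,6,7} D(W)={2,3,4,6}: no change
Constraint 2 (W != Y) on D(W)={2,3,4,6} D(Y)={2,3,6,7}: no change
Constraint 3 (Y != X) on D(Y)={2,3,6,7} D(X)={3,5,7}: no change
So after constraint 3: D(X)={3,5,7}, size = 3

Answer: 3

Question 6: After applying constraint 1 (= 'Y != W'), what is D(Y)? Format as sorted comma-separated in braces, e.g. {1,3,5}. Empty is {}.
Constraint 1 (Y != W) on D(Y)={2,3,6,7} D(W)={2,3,4,6}: no change
So after constraint 1: D(Y) = {2,3,6,7}

Answer: {2,3,6,7}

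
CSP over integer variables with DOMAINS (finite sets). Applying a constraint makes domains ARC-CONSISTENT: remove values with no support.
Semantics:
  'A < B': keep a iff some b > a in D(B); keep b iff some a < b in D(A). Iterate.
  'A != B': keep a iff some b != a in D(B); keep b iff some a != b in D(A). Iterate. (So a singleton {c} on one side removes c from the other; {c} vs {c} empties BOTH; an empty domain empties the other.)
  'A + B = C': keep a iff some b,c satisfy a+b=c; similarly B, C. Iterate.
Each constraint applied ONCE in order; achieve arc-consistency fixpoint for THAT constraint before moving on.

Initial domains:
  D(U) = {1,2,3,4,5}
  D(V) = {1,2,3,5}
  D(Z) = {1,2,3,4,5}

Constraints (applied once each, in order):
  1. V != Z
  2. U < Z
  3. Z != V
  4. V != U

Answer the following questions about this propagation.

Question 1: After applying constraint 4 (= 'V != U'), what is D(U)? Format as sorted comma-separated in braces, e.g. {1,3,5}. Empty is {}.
Answer: {1,2,3,4}

Derivation:
Constraint 1 (V != Z) on D(V)={1,2,3,5} D(Z)={1,2,3,4,5}: no change
Constraint 2 (U < Z) on D(U)={1,2,3,4,5} D(Z)={1,2,3,4,5}: U {1,2,3,4,5}->{1,2,3,4}; Z {1,2,3,4,5}->{2,3,4,5}
Constraint 3 (Z != V) on D(Z)={2,3,4,5} D(V)={1,2,3,5}: no change
Constraint 4 (V != U) on D(V)={1,2,3,5} D(U)={1,2,3,4}: no change
So after constraint 4: D(U) = {1,2,3,4}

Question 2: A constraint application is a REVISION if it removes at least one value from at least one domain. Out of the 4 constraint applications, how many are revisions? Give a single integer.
Answer: 1

Derivation:
Constraint 1 (V != Z) on D(V)={1,2,3,5} D(Z)={1,2,3,4,5}: no change => not a revision
Constraint 2 (U < Z) on D(U)={1,2,3,4,5} D(Z)={1,2,3,4,5}: U {1,2,3,4,5}->{1,2,3,4}; Z {1,2,3,4,5}->{2,3,4,5} => REVISION
Constraint 3 (Z != V) on D(Z)={2,3,4,5} D(V)={1,2,3,5}: no change => not a revision
Constraint 4 (V != U) on D(V)={1,2,3,5} D(U)={1,2,3,4}: no change => not a revision
Total revisions = 1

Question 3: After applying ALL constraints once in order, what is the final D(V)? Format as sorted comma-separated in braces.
Answer: {1,2,3,5}

Derivation:
Constraint 1 (V != Z) on D(V)={1,2,3,5} D(Z)={1,2,3,4,5}: no change
Constraint 2 (U < Z) on D(U)={1,2,3,4,5} D(Z)={1,2,3,4,5}: U {1,2,3,4,5}->{1,2,3,4}; Z {1,2,3,4,5}->{2,3,4,5}
Constraint 3 (Z != V) on D(Z)={2,3,4,5} D(V)={1,2,3,5}: no change
Constraint 4 (V != U) on D(V)={1,2,3,5} D(U)={1,2,3,4}: no change
So after all 4 constraints: D(V) = {1,2,3,5}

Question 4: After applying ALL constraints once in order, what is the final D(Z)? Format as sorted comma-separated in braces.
Answer: {2,3,4,5}

Derivation:
Constraint 1 (V != Z) on D(V)={1,2,3,5} D(Z)={1,2,3,4,5}: no change
Constraint 2 (U < Z) on D(U)={1,2,3,4,5} D(Z)={1,2,3,4,5}: U {1,2,3,4,5}->{1,2,3,4}; Z {1,2,3,4,5}->{2,3,4,5}
Constraint 3 (Z != V) on D(Z)={2,3,4,5} D(V)={1,2,3,5}: no change
Constraint 4 (V != U) on D(V)={1,2,3,5} D(U)={1,2,3,4}: no change
So after all 4 constraints: D(Z) = {2,3,4,5}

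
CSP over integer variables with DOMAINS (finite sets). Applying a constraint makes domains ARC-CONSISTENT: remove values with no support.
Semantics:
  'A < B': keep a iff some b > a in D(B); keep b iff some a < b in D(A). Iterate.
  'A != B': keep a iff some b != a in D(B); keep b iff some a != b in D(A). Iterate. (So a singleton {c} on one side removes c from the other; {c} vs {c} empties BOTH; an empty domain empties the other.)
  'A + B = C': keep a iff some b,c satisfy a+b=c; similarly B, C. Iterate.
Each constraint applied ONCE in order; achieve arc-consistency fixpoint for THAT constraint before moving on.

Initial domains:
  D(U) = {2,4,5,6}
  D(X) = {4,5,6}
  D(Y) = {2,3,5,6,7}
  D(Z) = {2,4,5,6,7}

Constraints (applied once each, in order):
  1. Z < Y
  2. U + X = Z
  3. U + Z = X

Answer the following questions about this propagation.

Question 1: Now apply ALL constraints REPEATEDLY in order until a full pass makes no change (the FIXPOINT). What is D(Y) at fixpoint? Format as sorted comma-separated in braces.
pass 0 (initial): D(Y)={2,3,5,6,7}
pass 1: U {2,4,5,6}->{}; X {4,5,6}->{}; Y {2,3,5,6,7}->{3,5,6,7}; Z {2,4,5,6,7}->{}
pass 2: Y {3,5,6,7}->{}
pass 3: no change
Fixpoint after 3 passes: D(Y) = {}

Answer: {}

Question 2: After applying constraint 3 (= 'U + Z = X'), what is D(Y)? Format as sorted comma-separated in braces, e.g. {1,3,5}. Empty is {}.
Answer: {3,5,6,7}

Derivation:
Constraint 1 (Z < Y) on D(Z)={2,4,5,6,7} D(Y)={2,3,5,6,7}: Z {2,4,5,6,7}->{2,4,5,6}; Y {2,3,5,6,7}->{3,5,6,7}
Constraint 2 (U + X = Z) on D(U)={2,4,5,6} D(X)={4,5,6} D(Z)={2,4,5,6}: U {2,4,5,6}->{2}; X {4,5,6}->{4}; Z {2,4,5,6}->{6}
Constraint 3 (U + Z = X) on D(U)={2} D(Z)={6} D(X)={4}: U {2}->{}; Z {6}->{}; X {4}->{}
So after constraint 3: D(Y) = {3,5,6,7}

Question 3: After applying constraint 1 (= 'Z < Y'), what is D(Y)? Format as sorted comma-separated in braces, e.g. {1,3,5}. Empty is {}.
Constraint 1 (Z < Y) on D(Z)={2,4,5,6,7} D(Y)={2,3,5,6,7}: Z {2,4,5,6,7}->{2,4,5,6}; Y {2,3,5,6,7}->{3,5,6,7}
So after constraint 1: D(Y) = {3,5,6,7}

Answer: {3,5,6,7}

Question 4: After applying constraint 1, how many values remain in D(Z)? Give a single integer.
Answer: 4

Derivation:
Constraint 1 (Z < Y) on D(Z)={2,4,5,6,7} D(Y)={2,3,5,6,7}: Z {2,4,5,6,7}->{2,4,5,6}; Y {2,3,5,6,7}->{3,5,6,7}
So after constraint 1: D(Z)={2,4,5,6}, size = 4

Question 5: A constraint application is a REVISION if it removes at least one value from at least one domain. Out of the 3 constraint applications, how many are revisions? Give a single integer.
Answer: 3

Derivation:
Constraint 1 (Z < Y) on D(Z)={2,4,5,6,7} D(Y)={2,3,5,6,7}: Z {2,4,5,6,7}->{2,4,5,6}; Y {2,3,5,6,7}->{3,5,6,7} => REVISION
Constraint 2 (U + X = Z) on D(U)={2,4,5,6} D(X)={4,5,6} D(Z)={2,4,5,6}: U {2,4,5,6}->{2}; X {4,5,6}->{4}; Z {2,4,5,6}->{6} => REVISION
Constraint 3 (U + Z = X) on D(U)={2} D(Z)={6} D(X)={4}: U {2}->{}; Z {6}->{}; X {4}->{} => REVISION
Total revisions = 3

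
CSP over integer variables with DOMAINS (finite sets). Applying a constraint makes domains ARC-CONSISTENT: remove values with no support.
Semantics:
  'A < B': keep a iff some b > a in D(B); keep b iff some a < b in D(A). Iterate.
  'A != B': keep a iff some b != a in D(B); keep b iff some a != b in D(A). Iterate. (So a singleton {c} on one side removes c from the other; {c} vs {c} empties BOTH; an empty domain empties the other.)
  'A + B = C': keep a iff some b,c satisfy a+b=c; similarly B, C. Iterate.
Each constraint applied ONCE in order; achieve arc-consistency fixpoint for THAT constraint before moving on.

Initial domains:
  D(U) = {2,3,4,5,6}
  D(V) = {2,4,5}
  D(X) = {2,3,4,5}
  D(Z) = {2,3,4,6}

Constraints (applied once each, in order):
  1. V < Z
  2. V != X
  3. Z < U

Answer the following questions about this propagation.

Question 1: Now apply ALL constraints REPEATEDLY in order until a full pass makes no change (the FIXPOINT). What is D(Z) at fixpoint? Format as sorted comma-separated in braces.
pass 0 (initial): D(Z)={2,3,4,6}
pass 1: U {2,3,4,5,6}->{4,5,6}; Z {2,3,4,6}->{3,4}
pass 2: V {2,4,5}->{2}; X {2,3,4,5}->{3,4,5}
pass 3: no change
Fixpoint after 3 passes: D(Z) = {3,4}

Answer: {3,4}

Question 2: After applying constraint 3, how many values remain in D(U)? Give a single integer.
Answer: 3

Derivation:
Constraint 1 (V < Z) on D(V)={2,4,5} D(Z)={2,3,4,6}: Z {2,3,4,6}->{3,4,6}
Constraint 2 (V != X) on D(V)={2,4,5} D(X)={2,3,4,5}: no change
Constraint 3 (Z < U) on D(Z)={3,4,6} D(U)={2,3,4,5,6}: Z {3,4,6}->{3,4}; U {2,3,4,5,6}->{4,5,6}
So after constraint 3: D(U)={4,5,6}, size = 3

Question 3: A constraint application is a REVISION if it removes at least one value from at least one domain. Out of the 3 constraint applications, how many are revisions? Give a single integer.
Answer: 2

Derivation:
Constraint 1 (V < Z) on D(V)={2,4,5} D(Z)={2,3,4,6}: Z {2,3,4,6}->{3,4,6} => REVISION
Constraint 2 (V != X) on D(V)={2,4,5} D(X)={2,3,4,5}: no change => not a revision
Constraint 3 (Z < U) on D(Z)={3,4,6} D(U)={2,3,4,5,6}: Z {3,4,6}->{3,4}; U {2,3,4,5,6}->{4,5,6} => REVISION
Total revisions = 2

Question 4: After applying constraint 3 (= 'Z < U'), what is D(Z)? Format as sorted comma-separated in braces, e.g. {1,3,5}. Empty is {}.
Constraint 1 (V < Z) on D(V)={2,4,5} D(Z)={2,3,4,6}: Z {2,3,4,6}->{3,4,6}
Constraint 2 (V != X) on D(V)={2,4,5} D(X)={2,3,4,5}: no change
Constraint 3 (Z < U) on D(Z)={3,4,6} D(U)={2,3,4,5,6}: Z {3,4,6}->{3,4}; U {2,3,4,5,6}->{4,5,6}
So after constraint 3: D(Z) = {3,4}

Answer: {3,4}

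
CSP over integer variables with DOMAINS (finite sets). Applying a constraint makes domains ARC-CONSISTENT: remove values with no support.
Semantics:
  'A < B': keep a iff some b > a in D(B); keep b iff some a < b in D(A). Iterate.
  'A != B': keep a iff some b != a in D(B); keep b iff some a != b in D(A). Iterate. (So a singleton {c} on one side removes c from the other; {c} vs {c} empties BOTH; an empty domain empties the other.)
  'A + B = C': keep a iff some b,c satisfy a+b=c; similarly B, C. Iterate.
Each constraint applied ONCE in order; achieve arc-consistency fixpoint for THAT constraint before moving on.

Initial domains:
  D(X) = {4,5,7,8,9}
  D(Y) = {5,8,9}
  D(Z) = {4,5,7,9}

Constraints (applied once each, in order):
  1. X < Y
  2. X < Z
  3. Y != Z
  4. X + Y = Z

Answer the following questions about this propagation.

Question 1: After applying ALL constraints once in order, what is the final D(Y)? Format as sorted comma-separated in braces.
Answer: {5}

Derivation:
Constraint 1 (X < Y) on D(X)={4,5,7,8,9} D(Y)={5,8,9}: X {4,5,7,8,9}->{4,5,7,8}
Constraint 2 (X < Z) on D(X)={4,5,7,8} D(Z)={4,5,7,9}: Z {4,5,7,9}->{5,7,9}
Constraint 3 (Y != Z) on D(Y)={5,8,9} D(Z)={5,7,9}: no change
Constraint 4 (X + Y = Z) on D(X)={4,5,7,8} D(Y)={5,8,9} D(Z)={5,7,9}: X {4,5,7,8}->{4}; Y {5,8,9}->{5}; Z {5,7,9}->{9}
So after all 4 constraints: D(Y) = {5}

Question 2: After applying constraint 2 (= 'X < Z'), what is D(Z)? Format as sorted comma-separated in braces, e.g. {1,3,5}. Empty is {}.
Answer: {5,7,9}

Derivation:
Constraint 1 (X < Y) on D(X)={4,5,7,8,9} D(Y)={5,8,9}: X {4,5,7,8,9}->{4,5,7,8}
Constraint 2 (X < Z) on D(X)={4,5,7,8} D(Z)={4,5,7,9}: Z {4,5,7,9}->{5,7,9}
So after constraint 2: D(Z) = {5,7,9}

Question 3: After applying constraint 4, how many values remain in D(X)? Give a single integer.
Constraint 1 (X < Y) on D(X)={4,5,7,8,9} D(Y)={5,8,9}: X {4,5,7,8,9}->{4,5,7,8}
Constraint 2 (X < Z) on D(X)={4,5,7,8} D(Z)={4,5,7,9}: Z {4,5,7,9}->{5,7,9}
Constraint 3 (Y != Z) on D(Y)={5,8,9} D(Z)={5,7,9}: no change
Constraint 4 (X + Y = Z) on D(X)={4,5,7,8} D(Y)={5,8,9} D(Z)={5,7,9}: X {4,5,7,8}->{4}; Y {5,8,9}->{5}; Z {5,7,9}->{9}
So after constraint 4: D(X)={4}, size = 1

Answer: 1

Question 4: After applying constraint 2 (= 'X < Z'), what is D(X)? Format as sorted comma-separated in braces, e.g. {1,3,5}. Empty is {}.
Answer: {4,5,7,8}

Derivation:
Constraint 1 (X < Y) on D(X)={4,5,7,8,9} D(Y)={5,8,9}: X {4,5,7,8,9}->{4,5,7,8}
Constraint 2 (X < Z) on D(X)={4,5,7,8} D(Z)={4,5,7,9}: Z {4,5,7,9}->{5,7,9}
So after constraint 2: D(X) = {4,5,7,8}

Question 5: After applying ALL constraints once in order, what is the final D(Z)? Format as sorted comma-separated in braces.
Constraint 1 (X < Y) on D(X)={4,5,7,8,9} D(Y)={5,8,9}: X {4,5,7,8,9}->{4,5,7,8}
Constraint 2 (X < Z) on D(X)={4,5,7,8} D(Z)={4,5,7,9}: Z {4,5,7,9}->{5,7,9}
Constraint 3 (Y != Z) on D(Y)={5,8,9} D(Z)={5,7,9}: no change
Constraint 4 (X + Y = Z) on D(X)={4,5,7,8} D(Y)={5,8,9} D(Z)={5,7,9}: X {4,5,7,8}->{4}; Y {5,8,9}->{5}; Z {5,7,9}->{9}
So after all 4 constraints: D(Z) = {9}

Answer: {9}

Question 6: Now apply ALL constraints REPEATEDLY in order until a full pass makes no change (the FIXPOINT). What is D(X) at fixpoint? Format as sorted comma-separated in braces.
Answer: {4}

Derivation:
pass 0 (initial): D(X)={4,5,7,8,9}
pass 1: X {4,5,7,8,9}->{4}; Y {5,8,9}->{5}; Z {4,5,7,9}->{9}
pass 2: no change
Fixpoint after 2 passes: D(X) = {4}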